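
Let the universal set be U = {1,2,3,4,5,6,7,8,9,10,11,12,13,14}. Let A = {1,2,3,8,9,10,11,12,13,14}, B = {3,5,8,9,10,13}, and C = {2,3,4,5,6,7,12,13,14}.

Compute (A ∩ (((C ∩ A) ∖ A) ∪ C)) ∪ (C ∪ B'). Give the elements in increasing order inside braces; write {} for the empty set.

C ∩ A = {2,3,12,13,14}
(C ∩ A) ∖ A = {}
((C ∩ A) ∖ A) ∪ C = {2,3,4,5,6,7,12,13,14}
A ∩ (((C ∩ A) ∖ A) ∪ C) = {2,3,12,13,14}
B' = {1,2,4,6,7,11,12,14}
C ∪ B' = {1,2,3,4,5,6,7,11,12,13,14}
(A ∩ (((C ∩ A) ∖ A) ∪ C)) ∪ (C ∪ B') = {1,2,3,4,5,6,7,11,12,13,14}

{1,2,3,4,5,6,7,11,12,13,14}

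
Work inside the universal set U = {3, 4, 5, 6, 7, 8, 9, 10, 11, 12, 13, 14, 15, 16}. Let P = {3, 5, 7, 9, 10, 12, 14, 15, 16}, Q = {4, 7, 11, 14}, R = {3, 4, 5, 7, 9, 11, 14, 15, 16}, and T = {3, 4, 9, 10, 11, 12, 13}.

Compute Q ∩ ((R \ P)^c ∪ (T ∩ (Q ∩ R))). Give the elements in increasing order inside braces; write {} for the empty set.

{4, 7, 11, 14}

R \ P = {4, 11}
(R \ P)^c = {3, 5, 6, 7, 8, 9, 10, 12, 13, 14, 15, 16}
Q ∩ R = {4, 7, 11, 14}
T ∩ (Q ∩ R) = {4, 11}
(R \ P)^c ∪ (T ∩ (Q ∩ R)) = {3, 4, 5, 6, 7, 8, 9, 10, 11, 12, 13, 14, 15, 16}
Q ∩ ((R \ P)^c ∪ (T ∩ (Q ∩ R))) = {4, 7, 11, 14}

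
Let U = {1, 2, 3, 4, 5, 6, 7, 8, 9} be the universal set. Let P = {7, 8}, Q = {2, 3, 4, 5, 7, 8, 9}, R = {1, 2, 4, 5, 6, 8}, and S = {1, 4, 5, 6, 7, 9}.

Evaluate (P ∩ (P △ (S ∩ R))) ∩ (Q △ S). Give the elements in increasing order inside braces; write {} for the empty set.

{8}

S ∩ R = {1, 4, 5, 6}
P △ (S ∩ R) = {1, 4, 5, 6, 7, 8}
P ∩ (P △ (S ∩ R)) = {7, 8}
Q △ S = {1, 2, 3, 6, 8}
(P ∩ (P △ (S ∩ R))) ∩ (Q △ S) = {8}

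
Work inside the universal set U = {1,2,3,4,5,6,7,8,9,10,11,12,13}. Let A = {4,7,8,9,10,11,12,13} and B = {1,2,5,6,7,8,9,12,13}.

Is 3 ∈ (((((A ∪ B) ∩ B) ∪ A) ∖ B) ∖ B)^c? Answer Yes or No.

3 ∉ A and 3 ∉ B, so 3 ∉ A ∪ B
3 ∉ (A ∪ B) and 3 ∉ B, so 3 ∉ (A ∪ B) ∩ B
3 ∉ ((A ∪ B) ∩ B) and 3 ∉ A, so 3 ∉ ((A ∪ B) ∩ B) ∪ A
3 ∉ (((A ∪ B) ∩ B) ∪ A) and 3 ∉ B, so 3 ∉ (((A ∪ B) ∩ B) ∪ A) ∖ B
3 ∉ ((((A ∪ B) ∩ B) ∪ A) ∖ B) and 3 ∉ B, so 3 ∉ ((((A ∪ B) ∩ B) ∪ A) ∖ B) ∖ B
3 ∈ (((((A ∪ B) ∩ B) ∪ A) ∖ B) ∖ B)^c since 3 ∉ (((((A ∪ B) ∩ B) ∪ A) ∖ B) ∖ B)

Yes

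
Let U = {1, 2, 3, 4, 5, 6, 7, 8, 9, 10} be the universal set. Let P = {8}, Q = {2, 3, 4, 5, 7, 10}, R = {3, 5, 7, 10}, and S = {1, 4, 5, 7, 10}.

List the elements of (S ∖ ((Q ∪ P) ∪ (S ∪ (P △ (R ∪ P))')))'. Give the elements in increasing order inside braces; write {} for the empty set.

Q ∪ P = {2, 3, 4, 5, 7, 8, 10}
R ∪ P = {3, 5, 7, 8, 10}
P △ (R ∪ P) = {3, 5, 7, 10}
(P △ (R ∪ P))' = {1, 2, 4, 6, 8, 9}
S ∪ (P △ (R ∪ P))' = {1, 2, 4, 5, 6, 7, 8, 9, 10}
(Q ∪ P) ∪ (S ∪ (P △ (R ∪ P))') = {1, 2, 3, 4, 5, 6, 7, 8, 9, 10}
S ∖ ((Q ∪ P) ∪ (S ∪ (P △ (R ∪ P))')) = {}
(S ∖ ((Q ∪ P) ∪ (S ∪ (P △ (R ∪ P))')))' = {1, 2, 3, 4, 5, 6, 7, 8, 9, 10}

{1, 2, 3, 4, 5, 6, 7, 8, 9, 10}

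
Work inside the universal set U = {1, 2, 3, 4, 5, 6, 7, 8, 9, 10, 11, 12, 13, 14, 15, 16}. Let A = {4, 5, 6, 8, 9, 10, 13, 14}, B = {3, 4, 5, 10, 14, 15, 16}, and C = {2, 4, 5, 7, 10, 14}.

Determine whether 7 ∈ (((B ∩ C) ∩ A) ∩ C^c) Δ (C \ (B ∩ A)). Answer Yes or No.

7 ∉ B and 7 ∈ C, so 7 ∉ B ∩ C
7 ∉ (B ∩ C) and 7 ∉ A, so 7 ∉ (B ∩ C) ∩ A
7 ∈ C, so 7 ∉ C^c
7 ∉ ((B ∩ C) ∩ A) and 7 ∉ C^c, so 7 ∉ ((B ∩ C) ∩ A) ∩ C^c
7 ∉ B and 7 ∉ A, so 7 ∉ B ∩ A
7 ∈ C and 7 ∉ (B ∩ A), so 7 ∈ C \ (B ∩ A)
7 ∉ (((B ∩ C) ∩ A) ∩ C^c) and 7 ∈ (C \ (B ∩ A)), so 7 ∈ (((B ∩ C) ∩ A) ∩ C^c) Δ (C \ (B ∩ A))

Yes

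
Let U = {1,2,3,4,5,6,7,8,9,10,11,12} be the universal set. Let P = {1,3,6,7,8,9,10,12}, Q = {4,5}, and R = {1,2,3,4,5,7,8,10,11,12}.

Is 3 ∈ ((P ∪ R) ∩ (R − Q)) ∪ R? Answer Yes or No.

Yes

3 ∈ P and 3 ∈ R, so 3 ∈ P ∪ R
3 ∈ R and 3 ∉ Q, so 3 ∈ R − Q
3 ∈ (P ∪ R) and 3 ∈ (R − Q), so 3 ∈ (P ∪ R) ∩ (R − Q)
3 ∈ ((P ∪ R) ∩ (R − Q)) and 3 ∈ R, so 3 ∈ ((P ∪ R) ∩ (R − Q)) ∪ R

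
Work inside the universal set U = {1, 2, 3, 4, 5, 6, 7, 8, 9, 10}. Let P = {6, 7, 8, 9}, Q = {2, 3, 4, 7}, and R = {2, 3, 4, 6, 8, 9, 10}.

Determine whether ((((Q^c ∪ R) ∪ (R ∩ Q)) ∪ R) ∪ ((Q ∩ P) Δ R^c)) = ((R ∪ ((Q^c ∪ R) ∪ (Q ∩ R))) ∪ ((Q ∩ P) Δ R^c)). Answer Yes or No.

Q^c = {1, 5, 6, 8, 9, 10}
Q^c ∪ R = {1, 2, 3, 4, 5, 6, 8, 9, 10}
R ∩ Q = {2, 3, 4}
(Q^c ∪ R) ∪ (R ∩ Q) = {1, 2, 3, 4, 5, 6, 8, 9, 10}
((Q^c ∪ R) ∪ (R ∩ Q)) ∪ R = {1, 2, 3, 4, 5, 6, 8, 9, 10}
Q ∩ P = {7}
R^c = {1, 5, 7}
(Q ∩ P) Δ R^c = {1, 5}
(((Q^c ∪ R) ∪ (R ∩ Q)) ∪ R) ∪ ((Q ∩ P) Δ R^c) = {1, 2, 3, 4, 5, 6, 8, 9, 10}
Q ∩ R = {2, 3, 4}
(Q^c ∪ R) ∪ (Q ∩ R) = {1, 2, 3, 4, 5, 6, 8, 9, 10}
R ∪ ((Q^c ∪ R) ∪ (Q ∩ R)) = {1, 2, 3, 4, 5, 6, 8, 9, 10}
(R ∪ ((Q^c ∪ R) ∪ (Q ∩ R))) ∪ ((Q ∩ P) Δ R^c) = {1, 2, 3, 4, 5, 6, 8, 9, 10}
Both equal {1, 2, 3, 4, 5, 6, 8, 9, 10}, so (((Q^c ∪ R) ∪ (R ∩ Q)) ∪ R) ∪ ((Q ∩ P) Δ R^c) = (R ∪ ((Q^c ∪ R) ∪ (Q ∩ R))) ∪ ((Q ∩ P) Δ R^c).

Yes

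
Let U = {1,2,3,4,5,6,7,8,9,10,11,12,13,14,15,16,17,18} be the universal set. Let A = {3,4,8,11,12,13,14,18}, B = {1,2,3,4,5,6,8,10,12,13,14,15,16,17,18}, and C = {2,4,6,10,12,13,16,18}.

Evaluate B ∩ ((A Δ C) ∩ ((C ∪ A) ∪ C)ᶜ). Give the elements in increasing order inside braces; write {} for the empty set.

A Δ C = {2,3,6,8,10,11,14,16}
C ∪ A = {2,3,4,6,8,10,11,12,13,14,16,18}
(C ∪ A) ∪ C = {2,3,4,6,8,10,11,12,13,14,16,18}
((C ∪ A) ∪ C)ᶜ = {1,5,7,9,15,17}
(A Δ C) ∩ ((C ∪ A) ∪ C)ᶜ = {}
B ∩ ((A Δ C) ∩ ((C ∪ A) ∪ C)ᶜ) = {}

{}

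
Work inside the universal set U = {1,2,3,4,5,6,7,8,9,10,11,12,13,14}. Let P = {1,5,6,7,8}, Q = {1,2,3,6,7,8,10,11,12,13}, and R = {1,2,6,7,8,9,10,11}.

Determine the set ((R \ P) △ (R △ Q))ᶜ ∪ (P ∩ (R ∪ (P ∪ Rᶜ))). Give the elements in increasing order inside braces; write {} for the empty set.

R \ P = {2,9,10,11}
R △ Q = {3,9,12,13}
(R \ P) △ (R △ Q) = {2,3,10,11,12,13}
((R \ P) △ (R △ Q))ᶜ = {1,4,5,6,7,8,9,14}
Rᶜ = {3,4,5,12,13,14}
P ∪ Rᶜ = {1,3,4,5,6,7,8,12,13,14}
R ∪ (P ∪ Rᶜ) = {1,2,3,4,5,6,7,8,9,10,11,12,13,14}
P ∩ (R ∪ (P ∪ Rᶜ)) = {1,5,6,7,8}
((R \ P) △ (R △ Q))ᶜ ∪ (P ∩ (R ∪ (P ∪ Rᶜ))) = {1,4,5,6,7,8,9,14}

{1,4,5,6,7,8,9,14}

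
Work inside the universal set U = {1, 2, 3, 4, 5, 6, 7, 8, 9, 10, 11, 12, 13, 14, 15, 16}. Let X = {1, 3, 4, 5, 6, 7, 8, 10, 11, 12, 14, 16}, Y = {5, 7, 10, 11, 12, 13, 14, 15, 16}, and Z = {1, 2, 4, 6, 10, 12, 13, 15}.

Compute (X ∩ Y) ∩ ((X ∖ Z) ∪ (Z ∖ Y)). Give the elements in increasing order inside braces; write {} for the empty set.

X ∩ Y = {5, 7, 10, 11, 12, 14, 16}
X ∖ Z = {3, 5, 7, 8, 11, 14, 16}
Z ∖ Y = {1, 2, 4, 6}
(X ∖ Z) ∪ (Z ∖ Y) = {1, 2, 3, 4, 5, 6, 7, 8, 11, 14, 16}
(X ∩ Y) ∩ ((X ∖ Z) ∪ (Z ∖ Y)) = {5, 7, 11, 14, 16}

{5, 7, 11, 14, 16}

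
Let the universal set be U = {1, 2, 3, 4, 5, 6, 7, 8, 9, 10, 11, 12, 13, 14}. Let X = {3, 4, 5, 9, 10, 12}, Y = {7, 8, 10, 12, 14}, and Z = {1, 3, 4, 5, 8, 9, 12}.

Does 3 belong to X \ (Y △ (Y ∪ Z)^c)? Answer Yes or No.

Yes

3 ∉ Y and 3 ∈ Z, so 3 ∈ Y ∪ Z
3 ∉ (Y ∪ Z)^c since 3 ∈ (Y ∪ Z)
3 ∉ Y and 3 ∉ (Y ∪ Z)^c, so 3 ∉ Y △ (Y ∪ Z)^c
3 ∈ X and 3 ∉ (Y △ (Y ∪ Z)^c), so 3 ∈ X \ (Y △ (Y ∪ Z)^c)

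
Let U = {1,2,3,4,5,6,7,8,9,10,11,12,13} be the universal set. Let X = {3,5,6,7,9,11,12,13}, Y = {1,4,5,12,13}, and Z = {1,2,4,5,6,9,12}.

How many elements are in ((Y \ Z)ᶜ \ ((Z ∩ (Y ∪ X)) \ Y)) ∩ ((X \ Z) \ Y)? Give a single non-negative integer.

3

Y \ Z = {13}
(Y \ Z)ᶜ = {1,2,3,4,5,6,7,8,9,10,11,12}
Y ∪ X = {1,3,4,5,6,7,9,11,12,13}
Z ∩ (Y ∪ X) = {1,4,5,6,9,12}
(Z ∩ (Y ∪ X)) \ Y = {6,9}
(Y \ Z)ᶜ \ ((Z ∩ (Y ∪ X)) \ Y) = {1,2,3,4,5,7,8,10,11,12}
X \ Z = {3,7,11,13}
(X \ Z) \ Y = {3,7,11}
((Y \ Z)ᶜ \ ((Z ∩ (Y ∪ X)) \ Y)) ∩ ((X \ Z) \ Y) = {3,7,11}
|((Y \ Z)ᶜ \ ((Z ∩ (Y ∪ X)) \ Y)) ∩ ((X \ Z) \ Y)| = 3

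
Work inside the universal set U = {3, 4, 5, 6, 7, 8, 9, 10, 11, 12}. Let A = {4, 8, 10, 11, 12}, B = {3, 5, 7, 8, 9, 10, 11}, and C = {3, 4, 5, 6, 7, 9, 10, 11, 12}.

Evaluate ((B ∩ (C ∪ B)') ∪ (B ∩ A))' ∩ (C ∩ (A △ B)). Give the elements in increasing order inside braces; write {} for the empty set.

{3, 4, 5, 7, 9, 12}

C ∪ B = {3, 4, 5, 6, 7, 8, 9, 10, 11, 12}
(C ∪ B)' = {}
B ∩ (C ∪ B)' = {}
B ∩ A = {8, 10, 11}
(B ∩ (C ∪ B)') ∪ (B ∩ A) = {8, 10, 11}
((B ∩ (C ∪ B)') ∪ (B ∩ A))' = {3, 4, 5, 6, 7, 9, 12}
A △ B = {3, 4, 5, 7, 9, 12}
C ∩ (A △ B) = {3, 4, 5, 7, 9, 12}
((B ∩ (C ∪ B)') ∪ (B ∩ A))' ∩ (C ∩ (A △ B)) = {3, 4, 5, 7, 9, 12}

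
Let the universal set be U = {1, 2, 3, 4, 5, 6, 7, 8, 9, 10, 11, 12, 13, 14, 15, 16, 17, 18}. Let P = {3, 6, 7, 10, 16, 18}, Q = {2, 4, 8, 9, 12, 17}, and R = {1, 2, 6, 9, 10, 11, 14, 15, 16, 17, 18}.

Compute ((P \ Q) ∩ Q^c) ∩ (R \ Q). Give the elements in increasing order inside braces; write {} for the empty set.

{6, 10, 16, 18}

P \ Q = {3, 6, 7, 10, 16, 18}
Q^c = {1, 3, 5, 6, 7, 10, 11, 13, 14, 15, 16, 18}
(P \ Q) ∩ Q^c = {3, 6, 7, 10, 16, 18}
R \ Q = {1, 6, 10, 11, 14, 15, 16, 18}
((P \ Q) ∩ Q^c) ∩ (R \ Q) = {6, 10, 16, 18}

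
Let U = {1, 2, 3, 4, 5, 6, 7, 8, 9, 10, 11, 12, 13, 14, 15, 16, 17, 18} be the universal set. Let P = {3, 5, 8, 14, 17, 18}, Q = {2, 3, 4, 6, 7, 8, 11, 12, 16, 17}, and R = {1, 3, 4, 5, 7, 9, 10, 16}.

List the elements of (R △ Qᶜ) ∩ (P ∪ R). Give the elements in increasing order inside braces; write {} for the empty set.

Qᶜ = {1, 5, 9, 10, 13, 14, 15, 18}
R △ Qᶜ = {3, 4, 7, 13, 14, 15, 16, 18}
P ∪ R = {1, 3, 4, 5, 7, 8, 9, 10, 14, 16, 17, 18}
(R △ Qᶜ) ∩ (P ∪ R) = {3, 4, 7, 14, 16, 18}

{3, 4, 7, 14, 16, 18}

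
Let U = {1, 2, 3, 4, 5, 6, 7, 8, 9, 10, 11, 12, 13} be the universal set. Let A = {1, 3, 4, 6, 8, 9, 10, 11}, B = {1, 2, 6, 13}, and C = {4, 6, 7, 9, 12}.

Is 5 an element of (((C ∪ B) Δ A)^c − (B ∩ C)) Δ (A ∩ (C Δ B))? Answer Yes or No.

5 ∉ C and 5 ∉ B, so 5 ∉ C ∪ B
5 ∉ (C ∪ B) and 5 ∉ A, so 5 ∉ (C ∪ B) Δ A
5 ∈ ((C ∪ B) Δ A)^c since 5 ∉ ((C ∪ B) Δ A)
5 ∉ B and 5 ∉ C, so 5 ∉ B ∩ C
5 ∈ ((C ∪ B) Δ A)^c and 5 ∉ (B ∩ C), so 5 ∈ ((C ∪ B) Δ A)^c − (B ∩ C)
5 ∉ C and 5 ∉ B, so 5 ∉ C Δ B
5 ∉ A and 5 ∉ (C Δ B), so 5 ∉ A ∩ (C Δ B)
5 ∈ (((C ∪ B) Δ A)^c − (B ∩ C)) and 5 ∉ (A ∩ (C Δ B)), so 5 ∈ (((C ∪ B) Δ A)^c − (B ∩ C)) Δ (A ∩ (C Δ B))

Yes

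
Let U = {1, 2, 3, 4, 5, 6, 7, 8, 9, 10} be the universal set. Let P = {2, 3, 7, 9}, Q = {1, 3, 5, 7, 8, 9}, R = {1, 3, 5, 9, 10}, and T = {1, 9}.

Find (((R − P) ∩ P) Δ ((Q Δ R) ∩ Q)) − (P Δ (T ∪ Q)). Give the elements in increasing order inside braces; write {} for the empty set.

{7}

R − P = {1, 5, 10}
(R − P) ∩ P = {}
Q Δ R = {7, 8, 10}
(Q Δ R) ∩ Q = {7, 8}
((R − P) ∩ P) Δ ((Q Δ R) ∩ Q) = {7, 8}
T ∪ Q = {1, 3, 5, 7, 8, 9}
P Δ (T ∪ Q) = {1, 2, 5, 8}
(((R − P) ∩ P) Δ ((Q Δ R) ∩ Q)) − (P Δ (T ∪ Q)) = {7}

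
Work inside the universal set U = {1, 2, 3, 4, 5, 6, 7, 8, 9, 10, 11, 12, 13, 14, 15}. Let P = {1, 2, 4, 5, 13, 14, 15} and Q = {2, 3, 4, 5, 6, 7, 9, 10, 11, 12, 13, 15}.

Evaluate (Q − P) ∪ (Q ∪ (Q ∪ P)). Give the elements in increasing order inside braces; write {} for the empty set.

Q − P = {3, 6, 7, 9, 10, 11, 12}
Q ∪ P = {1, 2, 3, 4, 5, 6, 7, 9, 10, 11, 12, 13, 14, 15}
Q ∪ (Q ∪ P) = {1, 2, 3, 4, 5, 6, 7, 9, 10, 11, 12, 13, 14, 15}
(Q − P) ∪ (Q ∪ (Q ∪ P)) = {1, 2, 3, 4, 5, 6, 7, 9, 10, 11, 12, 13, 14, 15}

{1, 2, 3, 4, 5, 6, 7, 9, 10, 11, 12, 13, 14, 15}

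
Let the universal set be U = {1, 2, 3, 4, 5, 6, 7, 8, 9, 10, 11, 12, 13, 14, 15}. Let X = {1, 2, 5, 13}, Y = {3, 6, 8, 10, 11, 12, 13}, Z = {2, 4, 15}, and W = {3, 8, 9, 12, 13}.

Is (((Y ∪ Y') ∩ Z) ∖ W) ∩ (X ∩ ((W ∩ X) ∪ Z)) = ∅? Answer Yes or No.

No

Y' = {1, 2, 4, 5, 7, 9, 14, 15}
Y ∪ Y' = {1, 2, 3, 4, 5, 6, 7, 8, 9, 10, 11, 12, 13, 14, 15}
(Y ∪ Y') ∩ Z = {2, 4, 15}
((Y ∪ Y') ∩ Z) ∖ W = {2, 4, 15}
W ∩ X = {13}
(W ∩ X) ∪ Z = {2, 4, 13, 15}
X ∩ ((W ∩ X) ∪ Z) = {2, 13}
2 lies in both, so they are not disjoint.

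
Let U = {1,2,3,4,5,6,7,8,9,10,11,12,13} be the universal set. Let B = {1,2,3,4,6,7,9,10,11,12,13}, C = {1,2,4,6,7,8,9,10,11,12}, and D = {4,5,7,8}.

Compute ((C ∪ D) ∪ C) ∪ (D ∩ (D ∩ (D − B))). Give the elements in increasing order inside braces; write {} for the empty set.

C ∪ D = {1,2,4,5,6,7,8,9,10,11,12}
(C ∪ D) ∪ C = {1,2,4,5,6,7,8,9,10,11,12}
D − B = {5,8}
D ∩ (D − B) = {5,8}
D ∩ (D ∩ (D − B)) = {5,8}
((C ∪ D) ∪ C) ∪ (D ∩ (D ∩ (D − B))) = {1,2,4,5,6,7,8,9,10,11,12}

{1,2,4,5,6,7,8,9,10,11,12}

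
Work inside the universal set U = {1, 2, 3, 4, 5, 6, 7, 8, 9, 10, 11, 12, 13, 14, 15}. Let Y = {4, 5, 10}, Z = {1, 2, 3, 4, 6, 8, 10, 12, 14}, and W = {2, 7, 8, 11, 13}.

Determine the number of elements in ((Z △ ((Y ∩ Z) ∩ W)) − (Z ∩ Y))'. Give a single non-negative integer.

Y ∩ Z = {4, 10}
(Y ∩ Z) ∩ W = {}
Z △ ((Y ∩ Z) ∩ W) = {1, 2, 3, 4, 6, 8, 10, 12, 14}
Z ∩ Y = {4, 10}
(Z △ ((Y ∩ Z) ∩ W)) − (Z ∩ Y) = {1, 2, 3, 6, 8, 12, 14}
((Z △ ((Y ∩ Z) ∩ W)) − (Z ∩ Y))' = {4, 5, 7, 9, 10, 11, 13, 15}
|((Z △ ((Y ∩ Z) ∩ W)) − (Z ∩ Y))'| = 8

8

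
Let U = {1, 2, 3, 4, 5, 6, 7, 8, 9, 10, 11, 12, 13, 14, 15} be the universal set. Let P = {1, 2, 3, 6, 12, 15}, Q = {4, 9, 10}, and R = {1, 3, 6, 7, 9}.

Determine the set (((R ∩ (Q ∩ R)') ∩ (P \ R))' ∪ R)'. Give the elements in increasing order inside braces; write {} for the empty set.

{}

Q ∩ R = {9}
(Q ∩ R)' = {1, 2, 3, 4, 5, 6, 7, 8, 10, 11, 12, 13, 14, 15}
R ∩ (Q ∩ R)' = {1, 3, 6, 7}
P \ R = {2, 12, 15}
(R ∩ (Q ∩ R)') ∩ (P \ R) = {}
((R ∩ (Q ∩ R)') ∩ (P \ R))' = {1, 2, 3, 4, 5, 6, 7, 8, 9, 10, 11, 12, 13, 14, 15}
((R ∩ (Q ∩ R)') ∩ (P \ R))' ∪ R = {1, 2, 3, 4, 5, 6, 7, 8, 9, 10, 11, 12, 13, 14, 15}
(((R ∩ (Q ∩ R)') ∩ (P \ R))' ∪ R)' = {}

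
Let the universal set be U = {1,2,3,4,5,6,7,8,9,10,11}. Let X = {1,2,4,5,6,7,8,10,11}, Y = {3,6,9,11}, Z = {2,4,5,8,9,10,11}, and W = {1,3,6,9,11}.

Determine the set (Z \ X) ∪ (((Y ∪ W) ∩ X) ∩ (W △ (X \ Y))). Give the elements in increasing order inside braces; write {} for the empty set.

Z \ X = {9}
Y ∪ W = {1,3,6,9,11}
(Y ∪ W) ∩ X = {1,6,11}
X \ Y = {1,2,4,5,7,8,10}
W △ (X \ Y) = {2,3,4,5,6,7,8,9,10,11}
((Y ∪ W) ∩ X) ∩ (W △ (X \ Y)) = {6,11}
(Z \ X) ∪ (((Y ∪ W) ∩ X) ∩ (W △ (X \ Y))) = {6,9,11}

{6,9,11}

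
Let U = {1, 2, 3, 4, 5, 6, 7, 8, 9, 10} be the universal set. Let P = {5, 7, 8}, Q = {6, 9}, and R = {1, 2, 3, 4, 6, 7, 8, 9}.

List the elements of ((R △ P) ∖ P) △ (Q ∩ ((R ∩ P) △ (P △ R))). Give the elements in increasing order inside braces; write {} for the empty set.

R △ P = {1, 2, 3, 4, 5, 6, 9}
(R △ P) ∖ P = {1, 2, 3, 4, 6, 9}
R ∩ P = {7, 8}
P △ R = {1, 2, 3, 4, 5, 6, 9}
(R ∩ P) △ (P △ R) = {1, 2, 3, 4, 5, 6, 7, 8, 9}
Q ∩ ((R ∩ P) △ (P △ R)) = {6, 9}
((R △ P) ∖ P) △ (Q ∩ ((R ∩ P) △ (P △ R))) = {1, 2, 3, 4}

{1, 2, 3, 4}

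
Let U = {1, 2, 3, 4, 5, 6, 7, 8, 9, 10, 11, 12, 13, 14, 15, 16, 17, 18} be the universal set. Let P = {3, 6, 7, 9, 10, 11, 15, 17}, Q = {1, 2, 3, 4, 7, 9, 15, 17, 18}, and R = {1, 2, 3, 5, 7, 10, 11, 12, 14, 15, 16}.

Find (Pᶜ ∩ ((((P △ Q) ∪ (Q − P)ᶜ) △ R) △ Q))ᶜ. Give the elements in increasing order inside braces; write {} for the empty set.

Pᶜ = {1, 2, 4, 5, 8, 12, 13, 14, 16, 18}
P △ Q = {1, 2, 4, 6, 10, 11, 18}
Q − P = {1, 2, 4, 18}
(Q − P)ᶜ = {3, 5, 6, 7, 8, 9, 10, 11, 12, 13, 14, 15, 16, 17}
(P △ Q) ∪ (Q − P)ᶜ = {1, 2, 3, 4, 5, 6, 7, 8, 9, 10, 11, 12, 13, 14, 15, 16, 17, 18}
((P △ Q) ∪ (Q − P)ᶜ) △ R = {4, 6, 8, 9, 13, 17, 18}
(((P △ Q) ∪ (Q − P)ᶜ) △ R) △ Q = {1, 2, 3, 6, 7, 8, 13, 15}
Pᶜ ∩ ((((P △ Q) ∪ (Q − P)ᶜ) △ R) △ Q) = {1, 2, 8, 13}
(Pᶜ ∩ ((((P △ Q) ∪ (Q − P)ᶜ) △ R) △ Q))ᶜ = {3, 4, 5, 6, 7, 9, 10, 11, 12, 14, 15, 16, 17, 18}

{3, 4, 5, 6, 7, 9, 10, 11, 12, 14, 15, 16, 17, 18}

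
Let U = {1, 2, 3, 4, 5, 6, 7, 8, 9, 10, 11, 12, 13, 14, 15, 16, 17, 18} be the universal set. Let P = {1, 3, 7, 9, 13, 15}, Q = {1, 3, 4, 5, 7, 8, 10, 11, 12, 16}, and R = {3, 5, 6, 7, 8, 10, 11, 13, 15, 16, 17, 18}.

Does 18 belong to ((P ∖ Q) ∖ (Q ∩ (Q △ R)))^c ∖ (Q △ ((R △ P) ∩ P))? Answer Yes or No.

Yes

18 ∉ P and 18 ∉ Q, so 18 ∉ P ∖ Q
18 ∉ Q and 18 ∈ R, so 18 ∈ Q △ R
18 ∉ Q and 18 ∈ (Q △ R), so 18 ∉ Q ∩ (Q △ R)
18 ∉ (P ∖ Q) and 18 ∉ (Q ∩ (Q △ R)), so 18 ∉ (P ∖ Q) ∖ (Q ∩ (Q △ R))
18 ∈ ((P ∖ Q) ∖ (Q ∩ (Q △ R)))^c since 18 ∉ ((P ∖ Q) ∖ (Q ∩ (Q △ R)))
18 ∈ R and 18 ∉ P, so 18 ∈ R △ P
18 ∈ (R △ P) and 18 ∉ P, so 18 ∉ (R △ P) ∩ P
18 ∉ Q and 18 ∉ ((R △ P) ∩ P), so 18 ∉ Q △ ((R △ P) ∩ P)
18 ∈ ((P ∖ Q) ∖ (Q ∩ (Q △ R)))^c and 18 ∉ (Q △ ((R △ P) ∩ P)), so 18 ∈ ((P ∖ Q) ∖ (Q ∩ (Q △ R)))^c ∖ (Q △ ((R △ P) ∩ P))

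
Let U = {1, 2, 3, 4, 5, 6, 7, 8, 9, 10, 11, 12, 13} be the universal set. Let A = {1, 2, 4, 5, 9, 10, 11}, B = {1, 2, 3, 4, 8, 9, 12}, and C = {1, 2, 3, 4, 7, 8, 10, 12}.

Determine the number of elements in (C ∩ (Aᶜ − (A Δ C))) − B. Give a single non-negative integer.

0

Aᶜ = {3, 6, 7, 8, 12, 13}
A Δ C = {3, 5, 7, 8, 9, 11, 12}
Aᶜ − (A Δ C) = {6, 13}
C ∩ (Aᶜ − (A Δ C)) = {}
(C ∩ (Aᶜ − (A Δ C))) − B = {}
|(C ∩ (Aᶜ − (A Δ C))) − B| = 0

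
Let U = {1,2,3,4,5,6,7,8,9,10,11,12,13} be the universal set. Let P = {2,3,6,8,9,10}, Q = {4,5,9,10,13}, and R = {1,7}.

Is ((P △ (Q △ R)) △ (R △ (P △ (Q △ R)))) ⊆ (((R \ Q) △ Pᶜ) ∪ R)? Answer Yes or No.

Q △ R = {1,4,5,7,9,10,13}
P △ (Q △ R) = {1,2,3,4,5,6,7,8,13}
R △ (P △ (Q △ R)) = {2,3,4,5,6,8,13}
(P △ (Q △ R)) △ (R △ (P △ (Q △ R))) = {1,7}
R \ Q = {1,7}
Pᶜ = {1,4,5,7,11,12,13}
(R \ Q) △ Pᶜ = {4,5,11,12,13}
((R \ Q) △ Pᶜ) ∪ R = {1,4,5,7,11,12,13}
Every element of {1,7} is in {1,4,5,7,11,12,13}, so (P △ (Q △ R)) △ (R △ (P △ (Q △ R))) ⊆ ((R \ Q) △ Pᶜ) ∪ R.

Yes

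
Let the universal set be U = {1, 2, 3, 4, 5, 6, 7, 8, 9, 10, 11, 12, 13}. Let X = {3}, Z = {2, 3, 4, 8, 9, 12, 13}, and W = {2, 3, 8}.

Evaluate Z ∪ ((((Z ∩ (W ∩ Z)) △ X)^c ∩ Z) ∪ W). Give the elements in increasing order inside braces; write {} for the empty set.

W ∩ Z = {2, 3, 8}
Z ∩ (W ∩ Z) = {2, 3, 8}
(Z ∩ (W ∩ Z)) △ X = {2, 8}
((Z ∩ (W ∩ Z)) △ X)^c = {1, 3, 4, 5, 6, 7, 9, 10, 11, 12, 13}
((Z ∩ (W ∩ Z)) △ X)^c ∩ Z = {3, 4, 9, 12, 13}
(((Z ∩ (W ∩ Z)) △ X)^c ∩ Z) ∪ W = {2, 3, 4, 8, 9, 12, 13}
Z ∪ ((((Z ∩ (W ∩ Z)) △ X)^c ∩ Z) ∪ W) = {2, 3, 4, 8, 9, 12, 13}

{2, 3, 4, 8, 9, 12, 13}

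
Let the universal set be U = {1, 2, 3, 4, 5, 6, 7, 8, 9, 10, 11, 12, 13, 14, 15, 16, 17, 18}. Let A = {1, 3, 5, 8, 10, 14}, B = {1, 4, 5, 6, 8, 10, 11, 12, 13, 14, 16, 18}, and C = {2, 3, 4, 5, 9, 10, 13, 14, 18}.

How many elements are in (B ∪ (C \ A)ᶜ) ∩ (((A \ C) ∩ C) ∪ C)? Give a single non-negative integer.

7

C \ A = {2, 4, 9, 13, 18}
(C \ A)ᶜ = {1, 3, 5, 6, 7, 8, 10, 11, 12, 14, 15, 16, 17}
B ∪ (C \ A)ᶜ = {1, 3, 4, 5, 6, 7, 8, 10, 11, 12, 13, 14, 15, 16, 17, 18}
A \ C = {1, 8}
(A \ C) ∩ C = {}
((A \ C) ∩ C) ∪ C = {2, 3, 4, 5, 9, 10, 13, 14, 18}
(B ∪ (C \ A)ᶜ) ∩ (((A \ C) ∩ C) ∪ C) = {3, 4, 5, 10, 13, 14, 18}
|(B ∪ (C \ A)ᶜ) ∩ (((A \ C) ∩ C) ∪ C)| = 7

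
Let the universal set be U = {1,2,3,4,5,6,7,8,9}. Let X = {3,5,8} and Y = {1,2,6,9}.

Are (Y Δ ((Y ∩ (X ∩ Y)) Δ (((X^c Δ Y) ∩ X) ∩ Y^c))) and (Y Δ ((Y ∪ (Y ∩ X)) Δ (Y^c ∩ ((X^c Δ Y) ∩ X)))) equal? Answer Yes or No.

X ∩ Y = {}
Y ∩ (X ∩ Y) = {}
X^c = {1,2,4,6,7,9}
X^c Δ Y = {4,7}
(X^c Δ Y) ∩ X = {}
Y^c = {3,4,5,7,8}
((X^c Δ Y) ∩ X) ∩ Y^c = {}
(Y ∩ (X ∩ Y)) Δ (((X^c Δ Y) ∩ X) ∩ Y^c) = {}
Y Δ ((Y ∩ (X ∩ Y)) Δ (((X^c Δ Y) ∩ X) ∩ Y^c)) = {1,2,6,9}
Y ∩ X = {}
Y ∪ (Y ∩ X) = {1,2,6,9}
Y^c ∩ ((X^c Δ Y) ∩ X) = {}
(Y ∪ (Y ∩ X)) Δ (Y^c ∩ ((X^c Δ Y) ∩ X)) = {1,2,6,9}
Y Δ ((Y ∪ (Y ∩ X)) Δ (Y^c ∩ ((X^c Δ Y) ∩ X))) = {}
1 ∈ Y Δ ((Y ∩ (X ∩ Y)) Δ (((X^c Δ Y) ∩ X) ∩ Y^c)) but 1 ∉ Y Δ ((Y ∪ (Y ∩ X)) Δ (Y^c ∩ ((X^c Δ Y) ∩ X))), so they differ.

No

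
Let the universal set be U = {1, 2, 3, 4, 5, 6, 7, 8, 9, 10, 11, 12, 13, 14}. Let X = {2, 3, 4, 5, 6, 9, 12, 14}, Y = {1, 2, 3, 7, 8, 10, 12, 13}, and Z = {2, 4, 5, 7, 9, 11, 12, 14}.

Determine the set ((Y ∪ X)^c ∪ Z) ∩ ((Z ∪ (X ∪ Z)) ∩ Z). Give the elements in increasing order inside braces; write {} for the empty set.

Y ∪ X = {1, 2, 3, 4, 5, 6, 7, 8, 9, 10, 12, 13, 14}
(Y ∪ X)^c = {11}
(Y ∪ X)^c ∪ Z = {2, 4, 5, 7, 9, 11, 12, 14}
X ∪ Z = {2, 3, 4, 5, 6, 7, 9, 11, 12, 14}
Z ∪ (X ∪ Z) = {2, 3, 4, 5, 6, 7, 9, 11, 12, 14}
(Z ∪ (X ∪ Z)) ∩ Z = {2, 4, 5, 7, 9, 11, 12, 14}
((Y ∪ X)^c ∪ Z) ∩ ((Z ∪ (X ∪ Z)) ∩ Z) = {2, 4, 5, 7, 9, 11, 12, 14}

{2, 4, 5, 7, 9, 11, 12, 14}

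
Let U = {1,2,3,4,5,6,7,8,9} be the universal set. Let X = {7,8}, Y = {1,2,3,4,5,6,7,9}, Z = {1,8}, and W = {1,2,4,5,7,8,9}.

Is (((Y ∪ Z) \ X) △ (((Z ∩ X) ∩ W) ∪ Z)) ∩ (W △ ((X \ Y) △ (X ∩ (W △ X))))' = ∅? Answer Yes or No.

No

Y ∪ Z = {1,2,3,4,5,6,7,8,9}
(Y ∪ Z) \ X = {1,2,3,4,5,6,9}
Z ∩ X = {8}
(Z ∩ X) ∩ W = {8}
((Z ∩ X) ∩ W) ∪ Z = {1,8}
((Y ∪ Z) \ X) △ (((Z ∩ X) ∩ W) ∪ Z) = {2,3,4,5,6,8,9}
X \ Y = {8}
W △ X = {1,2,4,5,9}
X ∩ (W △ X) = {}
(X \ Y) △ (X ∩ (W △ X)) = {8}
W △ ((X \ Y) △ (X ∩ (W △ X))) = {1,2,4,5,7,9}
(W △ ((X \ Y) △ (X ∩ (W △ X))))' = {3,6,8}
3 lies in both, so they are not disjoint.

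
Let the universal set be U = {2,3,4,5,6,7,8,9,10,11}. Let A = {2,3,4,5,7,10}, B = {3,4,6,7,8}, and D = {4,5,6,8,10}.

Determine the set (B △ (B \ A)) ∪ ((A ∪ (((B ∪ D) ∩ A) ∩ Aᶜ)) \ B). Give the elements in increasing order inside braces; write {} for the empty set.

B \ A = {6,8}
B △ (B \ A) = {3,4,7}
B ∪ D = {3,4,5,6,7,8,10}
(B ∪ D) ∩ A = {3,4,5,7,10}
Aᶜ = {6,8,9,11}
((B ∪ D) ∩ A) ∩ Aᶜ = {}
A ∪ (((B ∪ D) ∩ A) ∩ Aᶜ) = {2,3,4,5,7,10}
(A ∪ (((B ∪ D) ∩ A) ∩ Aᶜ)) \ B = {2,5,10}
(B △ (B \ A)) ∪ ((A ∪ (((B ∪ D) ∩ A) ∩ Aᶜ)) \ B) = {2,3,4,5,7,10}

{2,3,4,5,7,10}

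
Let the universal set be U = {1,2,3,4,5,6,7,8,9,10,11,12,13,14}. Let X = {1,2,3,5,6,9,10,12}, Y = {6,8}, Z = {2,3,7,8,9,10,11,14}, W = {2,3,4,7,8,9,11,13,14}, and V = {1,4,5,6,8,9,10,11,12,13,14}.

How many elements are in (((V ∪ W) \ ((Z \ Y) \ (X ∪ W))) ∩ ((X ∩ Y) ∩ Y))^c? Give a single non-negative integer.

13

V ∪ W = {1,2,3,4,5,6,7,8,9,10,11,12,13,14}
Z \ Y = {2,3,7,9,10,11,14}
X ∪ W = {1,2,3,4,5,6,7,8,9,10,11,12,13,14}
(Z \ Y) \ (X ∪ W) = {}
(V ∪ W) \ ((Z \ Y) \ (X ∪ W)) = {1,2,3,4,5,6,7,8,9,10,11,12,13,14}
X ∩ Y = {6}
(X ∩ Y) ∩ Y = {6}
((V ∪ W) \ ((Z \ Y) \ (X ∪ W))) ∩ ((X ∩ Y) ∩ Y) = {6}
(((V ∪ W) \ ((Z \ Y) \ (X ∪ W))) ∩ ((X ∩ Y) ∩ Y))^c = {1,2,3,4,5,7,8,9,10,11,12,13,14}
|(((V ∪ W) \ ((Z \ Y) \ (X ∪ W))) ∩ ((X ∩ Y) ∩ Y))^c| = 13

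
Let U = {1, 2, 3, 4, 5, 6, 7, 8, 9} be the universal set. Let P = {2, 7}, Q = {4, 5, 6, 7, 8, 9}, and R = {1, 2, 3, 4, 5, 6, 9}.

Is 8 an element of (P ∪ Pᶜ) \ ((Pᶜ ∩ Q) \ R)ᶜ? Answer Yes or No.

8 ∉ P, so 8 ∈ Pᶜ
8 ∉ P and 8 ∈ Pᶜ, so 8 ∈ P ∪ Pᶜ
8 ∉ P, so 8 ∈ Pᶜ
8 ∈ Pᶜ and 8 ∈ Q, so 8 ∈ Pᶜ ∩ Q
8 ∈ (Pᶜ ∩ Q) and 8 ∉ R, so 8 ∈ (Pᶜ ∩ Q) \ R
8 ∉ ((Pᶜ ∩ Q) \ R)ᶜ since 8 ∈ ((Pᶜ ∩ Q) \ R)
8 ∈ (P ∪ Pᶜ) and 8 ∉ ((Pᶜ ∩ Q) \ R)ᶜ, so 8 ∈ (P ∪ Pᶜ) \ ((Pᶜ ∩ Q) \ R)ᶜ

Yes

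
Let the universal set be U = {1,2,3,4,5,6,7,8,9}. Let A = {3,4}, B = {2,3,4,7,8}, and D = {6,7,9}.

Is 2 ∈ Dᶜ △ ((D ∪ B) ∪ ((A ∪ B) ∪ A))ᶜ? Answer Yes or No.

2 ∉ D, so 2 ∈ Dᶜ
2 ∉ D and 2 ∈ B, so 2 ∈ D ∪ B
2 ∉ A and 2 ∈ B, so 2 ∈ A ∪ B
2 ∈ (A ∪ B) and 2 ∉ A, so 2 ∈ (A ∪ B) ∪ A
2 ∈ (D ∪ B) and 2 ∈ ((A ∪ B) ∪ A), so 2 ∈ (D ∪ B) ∪ ((A ∪ B) ∪ A)
2 ∉ ((D ∪ B) ∪ ((A ∪ B) ∪ A))ᶜ since 2 ∈ ((D ∪ B) ∪ ((A ∪ B) ∪ A))
2 ∈ Dᶜ and 2 ∉ ((D ∪ B) ∪ ((A ∪ B) ∪ A))ᶜ, so 2 ∈ Dᶜ △ ((D ∪ B) ∪ ((A ∪ B) ∪ A))ᶜ

Yes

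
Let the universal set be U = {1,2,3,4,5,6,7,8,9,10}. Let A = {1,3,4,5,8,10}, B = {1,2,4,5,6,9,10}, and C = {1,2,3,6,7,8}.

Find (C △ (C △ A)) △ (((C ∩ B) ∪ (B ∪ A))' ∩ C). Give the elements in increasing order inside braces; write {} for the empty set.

C △ A = {2,4,5,6,7,10}
C △ (C △ A) = {1,3,4,5,8,10}
C ∩ B = {1,2,6}
B ∪ A = {1,2,3,4,5,6,8,9,10}
(C ∩ B) ∪ (B ∪ A) = {1,2,3,4,5,6,8,9,10}
((C ∩ B) ∪ (B ∪ A))' = {7}
((C ∩ B) ∪ (B ∪ A))' ∩ C = {7}
(C △ (C △ A)) △ (((C ∩ B) ∪ (B ∪ A))' ∩ C) = {1,3,4,5,7,8,10}

{1,3,4,5,7,8,10}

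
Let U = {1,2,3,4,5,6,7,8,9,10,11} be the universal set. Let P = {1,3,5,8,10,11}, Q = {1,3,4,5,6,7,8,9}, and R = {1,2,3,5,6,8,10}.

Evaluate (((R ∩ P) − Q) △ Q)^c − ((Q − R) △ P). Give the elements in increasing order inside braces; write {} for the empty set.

{2}

R ∩ P = {1,3,5,8,10}
(R ∩ P) − Q = {10}
((R ∩ P) − Q) △ Q = {1,3,4,5,6,7,8,9,10}
(((R ∩ P) − Q) △ Q)^c = {2,11}
Q − R = {4,7,9}
(Q − R) △ P = {1,3,4,5,7,8,9,10,11}
(((R ∩ P) − Q) △ Q)^c − ((Q − R) △ P) = {2}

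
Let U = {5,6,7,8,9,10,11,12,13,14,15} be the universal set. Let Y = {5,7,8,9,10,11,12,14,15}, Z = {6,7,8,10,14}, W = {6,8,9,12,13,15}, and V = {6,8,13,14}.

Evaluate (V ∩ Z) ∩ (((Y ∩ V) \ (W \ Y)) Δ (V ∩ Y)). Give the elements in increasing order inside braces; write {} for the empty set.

V ∩ Z = {6,8,14}
Y ∩ V = {8,14}
W \ Y = {6,13}
(Y ∩ V) \ (W \ Y) = {8,14}
V ∩ Y = {8,14}
((Y ∩ V) \ (W \ Y)) Δ (V ∩ Y) = {}
(V ∩ Z) ∩ (((Y ∩ V) \ (W \ Y)) Δ (V ∩ Y)) = {}

{}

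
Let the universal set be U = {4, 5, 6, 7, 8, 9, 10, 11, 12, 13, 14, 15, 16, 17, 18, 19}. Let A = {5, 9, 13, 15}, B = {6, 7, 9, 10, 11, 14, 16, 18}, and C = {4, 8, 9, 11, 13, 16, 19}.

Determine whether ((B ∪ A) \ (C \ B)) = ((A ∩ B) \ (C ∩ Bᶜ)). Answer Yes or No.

B ∪ A = {5, 6, 7, 9, 10, 11, 13, 14, 15, 16, 18}
C \ B = {4, 8, 13, 19}
(B ∪ A) \ (C \ B) = {5, 6, 7, 9, 10, 11, 14, 15, 16, 18}
A ∩ B = {9}
Bᶜ = {4, 5, 8, 12, 13, 15, 17, 19}
C ∩ Bᶜ = {4, 8, 13, 19}
(A ∩ B) \ (C ∩ Bᶜ) = {9}
5 ∈ (B ∪ A) \ (C \ B) but 5 ∉ (A ∩ B) \ (C ∩ Bᶜ), so they differ.

No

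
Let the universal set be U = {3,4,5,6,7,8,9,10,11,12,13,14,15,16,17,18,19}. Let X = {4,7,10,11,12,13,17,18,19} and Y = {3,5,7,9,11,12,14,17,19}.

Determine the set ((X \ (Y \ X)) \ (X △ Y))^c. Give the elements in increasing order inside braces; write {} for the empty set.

{3,4,5,6,8,9,10,13,14,15,16,18}

Y \ X = {3,5,9,14}
X \ (Y \ X) = {4,7,10,11,12,13,17,18,19}
X △ Y = {3,4,5,9,10,13,14,18}
(X \ (Y \ X)) \ (X △ Y) = {7,11,12,17,19}
((X \ (Y \ X)) \ (X △ Y))^c = {3,4,5,6,8,9,10,13,14,15,16,18}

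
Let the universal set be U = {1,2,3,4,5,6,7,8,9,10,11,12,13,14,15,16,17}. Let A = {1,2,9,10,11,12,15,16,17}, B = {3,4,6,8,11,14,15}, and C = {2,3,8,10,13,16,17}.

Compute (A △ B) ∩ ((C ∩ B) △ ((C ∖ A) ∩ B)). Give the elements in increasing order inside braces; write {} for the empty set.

{}

A △ B = {1,2,3,4,6,8,9,10,12,14,16,17}
C ∩ B = {3,8}
C ∖ A = {3,8,13}
(C ∖ A) ∩ B = {3,8}
(C ∩ B) △ ((C ∖ A) ∩ B) = {}
(A △ B) ∩ ((C ∩ B) △ ((C ∖ A) ∩ B)) = {}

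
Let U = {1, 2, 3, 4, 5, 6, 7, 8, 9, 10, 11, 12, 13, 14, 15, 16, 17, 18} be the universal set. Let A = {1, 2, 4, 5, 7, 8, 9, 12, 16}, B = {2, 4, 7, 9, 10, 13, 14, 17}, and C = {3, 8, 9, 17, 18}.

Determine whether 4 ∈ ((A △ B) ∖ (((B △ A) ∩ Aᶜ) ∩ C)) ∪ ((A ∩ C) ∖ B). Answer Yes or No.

4 ∈ A and 4 ∈ B, so 4 ∉ A △ B
4 ∈ B and 4 ∈ A, so 4 ∉ B △ A
4 ∈ A, so 4 ∉ Aᶜ
4 ∉ (B △ A) and 4 ∉ Aᶜ, so 4 ∉ (B △ A) ∩ Aᶜ
4 ∉ ((B △ A) ∩ Aᶜ) and 4 ∉ C, so 4 ∉ ((B △ A) ∩ Aᶜ) ∩ C
4 ∉ (A △ B) and 4 ∉ (((B △ A) ∩ Aᶜ) ∩ C), so 4 ∉ (A △ B) ∖ (((B △ A) ∩ Aᶜ) ∩ C)
4 ∈ A and 4 ∉ C, so 4 ∉ A ∩ C
4 ∉ (A ∩ C) and 4 ∈ B, so 4 ∉ (A ∩ C) ∖ B
4 ∉ ((A △ B) ∖ (((B △ A) ∩ Aᶜ) ∩ C)) and 4 ∉ ((A ∩ C) ∖ B), so 4 ∉ ((A △ B) ∖ (((B △ A) ∩ Aᶜ) ∩ C)) ∪ ((A ∩ C) ∖ B)

No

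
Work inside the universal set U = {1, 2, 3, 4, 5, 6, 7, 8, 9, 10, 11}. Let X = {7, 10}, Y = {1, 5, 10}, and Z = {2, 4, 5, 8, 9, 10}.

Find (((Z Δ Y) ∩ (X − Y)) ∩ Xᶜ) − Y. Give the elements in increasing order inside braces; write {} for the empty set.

{}

Z Δ Y = {1, 2, 4, 8, 9}
X − Y = {7}
(Z Δ Y) ∩ (X − Y) = {}
Xᶜ = {1, 2, 3, 4, 5, 6, 8, 9, 11}
((Z Δ Y) ∩ (X − Y)) ∩ Xᶜ = {}
(((Z Δ Y) ∩ (X − Y)) ∩ Xᶜ) − Y = {}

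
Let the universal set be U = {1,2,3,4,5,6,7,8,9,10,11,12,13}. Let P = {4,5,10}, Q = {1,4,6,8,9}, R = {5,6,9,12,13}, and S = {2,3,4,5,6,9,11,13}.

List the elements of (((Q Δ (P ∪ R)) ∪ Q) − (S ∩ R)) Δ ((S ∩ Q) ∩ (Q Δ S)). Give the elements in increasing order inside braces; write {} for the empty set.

{1,4,8,10,12}

P ∪ R = {4,5,6,9,10,12,13}
Q Δ (P ∪ R) = {1,5,8,10,12,13}
(Q Δ (P ∪ R)) ∪ Q = {1,4,5,6,8,9,10,12,13}
S ∩ R = {5,6,9,13}
((Q Δ (P ∪ R)) ∪ Q) − (S ∩ R) = {1,4,8,10,12}
S ∩ Q = {4,6,9}
Q Δ S = {1,2,3,5,8,11,13}
(S ∩ Q) ∩ (Q Δ S) = {}
(((Q Δ (P ∪ R)) ∪ Q) − (S ∩ R)) Δ ((S ∩ Q) ∩ (Q Δ S)) = {1,4,8,10,12}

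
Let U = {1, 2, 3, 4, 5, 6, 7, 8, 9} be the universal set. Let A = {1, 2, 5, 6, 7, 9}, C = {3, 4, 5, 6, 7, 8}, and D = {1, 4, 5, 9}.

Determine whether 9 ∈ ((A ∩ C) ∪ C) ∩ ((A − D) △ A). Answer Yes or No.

No

9 ∈ A and 9 ∉ C, so 9 ∉ A ∩ C
9 ∉ (A ∩ C) and 9 ∉ C, so 9 ∉ (A ∩ C) ∪ C
9 ∈ A and 9 ∈ D, so 9 ∉ A − D
9 ∉ (A − D) and 9 ∈ A, so 9 ∈ (A − D) △ A
9 ∉ ((A ∩ C) ∪ C) and 9 ∈ ((A − D) △ A), so 9 ∉ ((A ∩ C) ∪ C) ∩ ((A − D) △ A)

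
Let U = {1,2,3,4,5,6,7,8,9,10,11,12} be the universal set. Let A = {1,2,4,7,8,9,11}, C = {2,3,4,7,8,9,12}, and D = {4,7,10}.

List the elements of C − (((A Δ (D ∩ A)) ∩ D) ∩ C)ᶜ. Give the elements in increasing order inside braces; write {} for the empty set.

D ∩ A = {4,7}
A Δ (D ∩ A) = {1,2,8,9,11}
(A Δ (D ∩ A)) ∩ D = {}
((A Δ (D ∩ A)) ∩ D) ∩ C = {}
(((A Δ (D ∩ A)) ∩ D) ∩ C)ᶜ = {1,2,3,4,5,6,7,8,9,10,11,12}
C − (((A Δ (D ∩ A)) ∩ D) ∩ C)ᶜ = {}

{}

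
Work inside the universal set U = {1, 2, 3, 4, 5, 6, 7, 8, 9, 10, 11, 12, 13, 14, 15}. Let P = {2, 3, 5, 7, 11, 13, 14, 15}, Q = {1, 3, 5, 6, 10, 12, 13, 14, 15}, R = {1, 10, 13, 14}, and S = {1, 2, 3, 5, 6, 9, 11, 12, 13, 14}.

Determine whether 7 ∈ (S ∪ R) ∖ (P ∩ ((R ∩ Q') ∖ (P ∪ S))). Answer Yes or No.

7 ∉ S and 7 ∉ R, so 7 ∉ S ∪ R
7 ∉ Q, so 7 ∈ Q'
7 ∉ R and 7 ∈ Q', so 7 ∉ R ∩ Q'
7 ∈ P and 7 ∉ S, so 7 ∈ P ∪ S
7 ∉ (R ∩ Q') and 7 ∈ (P ∪ S), so 7 ∉ (R ∩ Q') ∖ (P ∪ S)
7 ∈ P and 7 ∉ ((R ∩ Q') ∖ (P ∪ S)), so 7 ∉ P ∩ ((R ∩ Q') ∖ (P ∪ S))
7 ∉ (S ∪ R) and 7 ∉ (P ∩ ((R ∩ Q') ∖ (P ∪ S))), so 7 ∉ (S ∪ R) ∖ (P ∩ ((R ∩ Q') ∖ (P ∪ S)))

No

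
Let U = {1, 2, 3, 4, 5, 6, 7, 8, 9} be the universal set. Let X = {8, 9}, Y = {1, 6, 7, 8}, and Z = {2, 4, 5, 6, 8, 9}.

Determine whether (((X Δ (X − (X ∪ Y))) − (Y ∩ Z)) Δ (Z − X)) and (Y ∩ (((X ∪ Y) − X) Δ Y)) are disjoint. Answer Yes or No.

X ∪ Y = {1, 6, 7, 8, 9}
X − (X ∪ Y) = {}
X Δ (X − (X ∪ Y)) = {8, 9}
Y ∩ Z = {6, 8}
(X Δ (X − (X ∪ Y))) − (Y ∩ Z) = {9}
Z − X = {2, 4, 5, 6}
((X Δ (X − (X ∪ Y))) − (Y ∩ Z)) Δ (Z − X) = {2, 4, 5, 6, 9}
(X ∪ Y) − X = {1, 6, 7}
((X ∪ Y) − X) Δ Y = {8}
Y ∩ (((X ∪ Y) − X) Δ Y) = {8}
{2, 4, 5, 6, 9} and {8} share no elements.

Yes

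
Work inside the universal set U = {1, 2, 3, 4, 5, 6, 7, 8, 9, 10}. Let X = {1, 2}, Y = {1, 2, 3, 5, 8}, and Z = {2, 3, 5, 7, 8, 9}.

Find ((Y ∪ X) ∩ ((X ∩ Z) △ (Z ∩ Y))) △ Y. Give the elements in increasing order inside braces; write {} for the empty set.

{1, 2}

Y ∪ X = {1, 2, 3, 5, 8}
X ∩ Z = {2}
Z ∩ Y = {2, 3, 5, 8}
(X ∩ Z) △ (Z ∩ Y) = {3, 5, 8}
(Y ∪ X) ∩ ((X ∩ Z) △ (Z ∩ Y)) = {3, 5, 8}
((Y ∪ X) ∩ ((X ∩ Z) △ (Z ∩ Y))) △ Y = {1, 2}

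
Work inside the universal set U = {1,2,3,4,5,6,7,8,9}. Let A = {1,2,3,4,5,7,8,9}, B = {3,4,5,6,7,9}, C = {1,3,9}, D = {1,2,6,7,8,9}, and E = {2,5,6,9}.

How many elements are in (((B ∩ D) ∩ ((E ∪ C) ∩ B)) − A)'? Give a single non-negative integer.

8

B ∩ D = {6,7,9}
E ∪ C = {1,2,3,5,6,9}
(E ∪ C) ∩ B = {3,5,6,9}
(B ∩ D) ∩ ((E ∪ C) ∩ B) = {6,9}
((B ∩ D) ∩ ((E ∪ C) ∩ B)) − A = {6}
(((B ∩ D) ∩ ((E ∪ C) ∩ B)) − A)' = {1,2,3,4,5,7,8,9}
|(((B ∩ D) ∩ ((E ∪ C) ∩ B)) − A)'| = 8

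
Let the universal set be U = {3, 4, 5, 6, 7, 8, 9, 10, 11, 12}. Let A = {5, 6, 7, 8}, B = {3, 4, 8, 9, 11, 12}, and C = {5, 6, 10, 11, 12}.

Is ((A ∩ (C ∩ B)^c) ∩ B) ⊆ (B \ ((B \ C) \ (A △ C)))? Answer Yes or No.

C ∩ B = {11, 12}
(C ∩ B)^c = {3, 4, 5, 6, 7, 8, 9, 10}
A ∩ (C ∩ B)^c = {5, 6, 7, 8}
(A ∩ (C ∩ B)^c) ∩ B = {8}
B \ C = {3, 4, 8, 9}
A △ C = {7, 8, 10, 11, 12}
(B \ C) \ (A △ C) = {3, 4, 9}
B \ ((B \ C) \ (A △ C)) = {8, 11, 12}
Every element of {8} is in {8, 11, 12}, so (A ∩ (C ∩ B)^c) ∩ B ⊆ B \ ((B \ C) \ (A △ C)).

Yes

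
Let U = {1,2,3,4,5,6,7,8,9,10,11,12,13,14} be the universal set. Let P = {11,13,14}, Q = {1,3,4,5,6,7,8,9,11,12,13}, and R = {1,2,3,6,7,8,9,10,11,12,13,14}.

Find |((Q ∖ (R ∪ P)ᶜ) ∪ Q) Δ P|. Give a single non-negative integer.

R ∪ P = {1,2,3,6,7,8,9,10,11,12,13,14}
(R ∪ P)ᶜ = {4,5}
Q ∖ (R ∪ P)ᶜ = {1,3,6,7,8,9,11,12,13}
(Q ∖ (R ∪ P)ᶜ) ∪ Q = {1,3,4,5,6,7,8,9,11,12,13}
((Q ∖ (R ∪ P)ᶜ) ∪ Q) Δ P = {1,3,4,5,6,7,8,9,12,14}
|((Q ∖ (R ∪ P)ᶜ) ∪ Q) Δ P| = 10

10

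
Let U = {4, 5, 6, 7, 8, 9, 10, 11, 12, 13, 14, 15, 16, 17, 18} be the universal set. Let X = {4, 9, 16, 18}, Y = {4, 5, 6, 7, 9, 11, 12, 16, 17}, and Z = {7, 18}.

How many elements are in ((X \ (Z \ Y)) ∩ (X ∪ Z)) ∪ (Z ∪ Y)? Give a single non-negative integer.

Z \ Y = {18}
X \ (Z \ Y) = {4, 9, 16}
X ∪ Z = {4, 7, 9, 16, 18}
(X \ (Z \ Y)) ∩ (X ∪ Z) = {4, 9, 16}
Z ∪ Y = {4, 5, 6, 7, 9, 11, 12, 16, 17, 18}
((X \ (Z \ Y)) ∩ (X ∪ Z)) ∪ (Z ∪ Y) = {4, 5, 6, 7, 9, 11, 12, 16, 17, 18}
|((X \ (Z \ Y)) ∩ (X ∪ Z)) ∪ (Z ∪ Y)| = 10

10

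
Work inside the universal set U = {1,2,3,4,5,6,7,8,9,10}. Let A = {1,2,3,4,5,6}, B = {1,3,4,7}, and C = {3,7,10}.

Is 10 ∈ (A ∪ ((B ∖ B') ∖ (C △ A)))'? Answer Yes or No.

10 ∉ B, so 10 ∈ B'
10 ∉ B and 10 ∈ B', so 10 ∉ B ∖ B'
10 ∈ C and 10 ∉ A, so 10 ∈ C △ A
10 ∉ (B ∖ B') and 10 ∈ (C △ A), so 10 ∉ (B ∖ B') ∖ (C △ A)
10 ∉ A and 10 ∉ ((B ∖ B') ∖ (C △ A)), so 10 ∉ A ∪ ((B ∖ B') ∖ (C △ A))
10 ∈ (A ∪ ((B ∖ B') ∖ (C △ A)))' since 10 ∉ (A ∪ ((B ∖ B') ∖ (C △ A)))

Yes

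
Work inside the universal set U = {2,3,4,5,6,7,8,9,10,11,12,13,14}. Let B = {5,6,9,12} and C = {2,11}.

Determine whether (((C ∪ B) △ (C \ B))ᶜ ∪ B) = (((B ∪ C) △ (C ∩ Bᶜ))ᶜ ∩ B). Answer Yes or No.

C ∪ B = {2,5,6,9,11,12}
C \ B = {2,11}
(C ∪ B) △ (C \ B) = {5,6,9,12}
((C ∪ B) △ (C \ B))ᶜ = {2,3,4,7,8,10,11,13,14}
((C ∪ B) △ (C \ B))ᶜ ∪ B = {2,3,4,5,6,7,8,9,10,11,12,13,14}
B ∪ C = {2,5,6,9,11,12}
Bᶜ = {2,3,4,7,8,10,11,13,14}
C ∩ Bᶜ = {2,11}
(B ∪ C) △ (C ∩ Bᶜ) = {5,6,9,12}
((B ∪ C) △ (C ∩ Bᶜ))ᶜ = {2,3,4,7,8,10,11,13,14}
((B ∪ C) △ (C ∩ Bᶜ))ᶜ ∩ B = {}
2 ∈ ((C ∪ B) △ (C \ B))ᶜ ∪ B but 2 ∉ ((B ∪ C) △ (C ∩ Bᶜ))ᶜ ∩ B, so they differ.

No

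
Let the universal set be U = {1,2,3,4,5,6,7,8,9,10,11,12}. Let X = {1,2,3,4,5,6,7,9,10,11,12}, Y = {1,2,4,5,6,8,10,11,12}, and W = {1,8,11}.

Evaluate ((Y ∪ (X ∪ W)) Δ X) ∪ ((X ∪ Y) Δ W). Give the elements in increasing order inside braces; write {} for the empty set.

{2,3,4,5,6,7,8,9,10,12}

X ∪ W = {1,2,3,4,5,6,7,8,9,10,11,12}
Y ∪ (X ∪ W) = {1,2,3,4,5,6,7,8,9,10,11,12}
(Y ∪ (X ∪ W)) Δ X = {8}
X ∪ Y = {1,2,3,4,5,6,7,8,9,10,11,12}
(X ∪ Y) Δ W = {2,3,4,5,6,7,9,10,12}
((Y ∪ (X ∪ W)) Δ X) ∪ ((X ∪ Y) Δ W) = {2,3,4,5,6,7,8,9,10,12}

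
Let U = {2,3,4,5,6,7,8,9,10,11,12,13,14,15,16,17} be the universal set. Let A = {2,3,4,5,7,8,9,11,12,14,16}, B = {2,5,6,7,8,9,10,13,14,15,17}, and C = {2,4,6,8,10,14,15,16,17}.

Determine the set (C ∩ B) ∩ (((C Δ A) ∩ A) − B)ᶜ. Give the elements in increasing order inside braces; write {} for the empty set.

{2,6,8,10,14,15,17}

C ∩ B = {2,6,8,10,14,15,17}
C Δ A = {3,5,6,7,9,10,11,12,15,17}
(C Δ A) ∩ A = {3,5,7,9,11,12}
((C Δ A) ∩ A) − B = {3,11,12}
(((C Δ A) ∩ A) − B)ᶜ = {2,4,5,6,7,8,9,10,13,14,15,16,17}
(C ∩ B) ∩ (((C Δ A) ∩ A) − B)ᶜ = {2,6,8,10,14,15,17}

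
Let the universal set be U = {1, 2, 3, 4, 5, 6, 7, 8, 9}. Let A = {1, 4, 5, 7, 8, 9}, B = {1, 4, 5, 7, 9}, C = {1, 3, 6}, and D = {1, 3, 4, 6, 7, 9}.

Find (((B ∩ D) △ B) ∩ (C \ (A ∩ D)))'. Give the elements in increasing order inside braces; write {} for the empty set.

B ∩ D = {1, 4, 7, 9}
(B ∩ D) △ B = {5}
A ∩ D = {1, 4, 7, 9}
C \ (A ∩ D) = {3, 6}
((B ∩ D) △ B) ∩ (C \ (A ∩ D)) = {}
(((B ∩ D) △ B) ∩ (C \ (A ∩ D)))' = {1, 2, 3, 4, 5, 6, 7, 8, 9}

{1, 2, 3, 4, 5, 6, 7, 8, 9}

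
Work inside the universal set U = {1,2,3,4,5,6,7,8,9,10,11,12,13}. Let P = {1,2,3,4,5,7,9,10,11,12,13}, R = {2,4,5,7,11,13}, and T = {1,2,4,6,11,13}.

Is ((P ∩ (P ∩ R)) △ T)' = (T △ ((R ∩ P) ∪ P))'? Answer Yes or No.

P ∩ R = {2,4,5,7,11,13}
P ∩ (P ∩ R) = {2,4,5,7,11,13}
(P ∩ (P ∩ R)) △ T = {1,5,6,7}
((P ∩ (P ∩ R)) △ T)' = {2,3,4,8,9,10,11,12,13}
R ∩ P = {2,4,5,7,11,13}
(R ∩ P) ∪ P = {1,2,3,4,5,7,9,10,11,12,13}
T △ ((R ∩ P) ∪ P) = {3,5,6,7,9,10,12}
(T △ ((R ∩ P) ∪ P))' = {1,2,4,8,11,13}
1 ∈ (T △ ((R ∩ P) ∪ P))' but 1 ∉ ((P ∩ (P ∩ R)) △ T)', so they differ.

No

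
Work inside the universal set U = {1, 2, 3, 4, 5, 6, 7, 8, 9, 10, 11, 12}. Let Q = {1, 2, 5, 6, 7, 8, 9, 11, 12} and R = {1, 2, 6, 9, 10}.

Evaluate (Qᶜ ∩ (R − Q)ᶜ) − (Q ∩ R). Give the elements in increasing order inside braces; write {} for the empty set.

Qᶜ = {3, 4, 10}
R − Q = {10}
(R − Q)ᶜ = {1, 2, 3, 4, 5, 6, 7, 8, 9, 11, 12}
Qᶜ ∩ (R − Q)ᶜ = {3, 4}
Q ∩ R = {1, 2, 6, 9}
(Qᶜ ∩ (R − Q)ᶜ) − (Q ∩ R) = {3, 4}

{3, 4}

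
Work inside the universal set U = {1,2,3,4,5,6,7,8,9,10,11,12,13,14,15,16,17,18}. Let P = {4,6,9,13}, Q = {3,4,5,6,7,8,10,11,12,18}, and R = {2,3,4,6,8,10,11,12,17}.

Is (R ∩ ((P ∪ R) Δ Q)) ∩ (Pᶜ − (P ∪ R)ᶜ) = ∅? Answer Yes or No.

No

P ∪ R = {2,3,4,6,8,9,10,11,12,13,17}
(P ∪ R) Δ Q = {2,5,7,9,13,17,18}
R ∩ ((P ∪ R) Δ Q) = {2,17}
Pᶜ = {1,2,3,5,7,8,10,11,12,14,15,16,17,18}
(P ∪ R)ᶜ = {1,5,7,14,15,16,18}
Pᶜ − (P ∪ R)ᶜ = {2,3,8,10,11,12,17}
2 lies in both, so they are not disjoint.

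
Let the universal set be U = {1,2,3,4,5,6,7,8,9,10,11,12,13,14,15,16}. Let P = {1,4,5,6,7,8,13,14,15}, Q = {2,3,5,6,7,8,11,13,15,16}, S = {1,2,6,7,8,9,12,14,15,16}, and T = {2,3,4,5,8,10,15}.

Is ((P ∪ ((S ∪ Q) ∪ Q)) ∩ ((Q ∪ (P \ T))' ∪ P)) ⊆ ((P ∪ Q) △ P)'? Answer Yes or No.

Yes

S ∪ Q = {1,2,3,5,6,7,8,9,11,12,13,14,15,16}
(S ∪ Q) ∪ Q = {1,2,3,5,6,7,8,9,11,12,13,14,15,16}
P ∪ ((S ∪ Q) ∪ Q) = {1,2,3,4,5,6,7,8,9,11,12,13,14,15,16}
P \ T = {1,6,7,13,14}
Q ∪ (P \ T) = {1,2,3,5,6,7,8,11,13,14,15,16}
(Q ∪ (P \ T))' = {4,9,10,12}
(Q ∪ (P \ T))' ∪ P = {1,4,5,6,7,8,9,10,12,13,14,15}
(P ∪ ((S ∪ Q) ∪ Q)) ∩ ((Q ∪ (P \ T))' ∪ P) = {1,4,5,6,7,8,9,12,13,14,15}
P ∪ Q = {1,2,3,4,5,6,7,8,11,13,14,15,16}
(P ∪ Q) △ P = {2,3,11,16}
((P ∪ Q) △ P)' = {1,4,5,6,7,8,9,10,12,13,14,15}
Every element of {1,4,5,6,7,8,9,12,13,14,15} is in {1,4,5,6,7,8,9,10,12,13,14,15}, so (P ∪ ((S ∪ Q) ∪ Q)) ∩ ((Q ∪ (P \ T))' ∪ P) ⊆ ((P ∪ Q) △ P)'.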